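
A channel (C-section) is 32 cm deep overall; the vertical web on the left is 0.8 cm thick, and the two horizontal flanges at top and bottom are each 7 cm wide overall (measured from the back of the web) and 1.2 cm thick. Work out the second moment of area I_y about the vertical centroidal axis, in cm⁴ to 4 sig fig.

I_y ≈ 164.3 cm⁴

Decompose the section into non-overlapping parts with the origin at the bottom-left of its bounding rectangle.
Web: 0.8 × 32, A = 25.6 cm², x = 0.4 cm, Ī = 1.36533 cm⁴.
Top flange (beyond web): 6.2 × 1.2, A = 7.44 cm², x = 3.9 cm, Ī = 23.8328 cm⁴.
Bottom flange (beyond web): 6.2 × 1.2, A = 7.44 cm², x = 3.9 cm, Ī = 23.8328 cm⁴.
Centroid: x̄ = ΣA·x / ΣA = 1.68656 cm.
Transfer each piece to the vertical centroidal axis using Ī + A·d² with d = x − 1.68656:
  web: d = -1.28656 cm → contributes +43.7395 cm⁴
  top flange (beyond web): d = 2.21344 cm → contributes +60.2837 cm⁴
  bottom flange (beyond web): d = 2.21344 cm → contributes +60.2837 cm⁴
Total I = 164.307 cm⁴.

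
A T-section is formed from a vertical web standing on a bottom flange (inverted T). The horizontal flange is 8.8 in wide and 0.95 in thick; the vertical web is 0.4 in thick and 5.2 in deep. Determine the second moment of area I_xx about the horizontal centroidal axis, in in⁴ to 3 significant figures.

Split into non-overlapping primitives; take the origin at the lower-left of the bounding box.
Flange: 8.8 × 0.95, A = 8.36 in², y = 0.475 in, Ī = 0.62874 in⁴.
Web: 0.4 × 5.2, A = 2.08 in², y = 3.55 in, Ī = 4.6869 in⁴.
Centroid: ȳ = ΣA·y / ΣA = 1.0876 in.
Transfer each piece to the horizontal centroidal axis using Ī + A·d² with d = y − 1.0876:
  flange: d = -0.61264 in → contributes +3.7665 in⁴
  web: d = 2.4624 in → contributes +17.298 in⁴
Total I = 21.065 in⁴.

I_xx ≈ 21.1 in⁴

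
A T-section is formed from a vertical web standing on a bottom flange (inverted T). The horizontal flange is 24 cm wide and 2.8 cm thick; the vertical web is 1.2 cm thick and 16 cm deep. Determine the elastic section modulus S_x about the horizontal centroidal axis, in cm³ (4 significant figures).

Treat the section as a set of non-overlapping primitives; coordinates are from the bounding-box lower-left.
Flange: 24 × 2.8, A = 67.2 cm², y = 1.4 cm, Ī = 43.904 cm⁴.
Web: 1.2 × 16, A = 19.2 cm², y = 10.8 cm, Ī = 409.6 cm⁴.
Centroid: ȳ = ΣA·y / ΣA = 3.48889 cm.
Transfer each piece to the horizontal centroidal axis using Ī + A·d² with d = y − 3.48889:
  flange: d = -2.08889 cm → contributes +337.128 cm⁴
  web: d = 7.31111 cm → contributes +1435.89 cm⁴
Total I = 1773.01 cm⁴.
Extreme fibre distance c = 15.3111 cm; S = I/c = 115.799 cm³.

S_x ≈ 115.8 cm³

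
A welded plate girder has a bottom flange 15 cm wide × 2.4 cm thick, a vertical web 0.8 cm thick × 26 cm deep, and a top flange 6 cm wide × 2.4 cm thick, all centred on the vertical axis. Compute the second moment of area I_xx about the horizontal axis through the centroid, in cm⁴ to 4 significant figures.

I_xx ≈ 1.004 × 10⁴ cm⁴

Break the section into simple shapes (no overlaps), measuring from the bottom-left corner of the bounding box.
Bottom plate: 15 × 2.4, A = 36 cm², y = 1.2 cm, Ī = 17.28 cm⁴.
Web plate: 0.8 × 26, A = 20.8 cm², y = 15.4 cm, Ī = 1171.73 cm⁴.
Top plate: 6 × 2.4, A = 14.4 cm², y = 29.6 cm, Ī = 6.912 cm⁴.
Centroid: ȳ = ΣA·y / ΣA = 11.0921 cm.
Transfer each piece to the horizontal axis through the centroid using Ī + A·d² with d = y − 11.0921:
  bottom plate: d = -9.89213 cm → contributes +3540.04 cm⁴
  web plate: d = 4.30787 cm → contributes +1557.73 cm⁴
  top plate: d = 18.5079 cm → contributes +4939.5 cm⁴
Total I = 10037.3 cm⁴.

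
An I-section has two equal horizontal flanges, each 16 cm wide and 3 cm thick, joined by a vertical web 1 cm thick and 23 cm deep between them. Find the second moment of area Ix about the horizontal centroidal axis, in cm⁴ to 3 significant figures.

Decompose the section into non-overlapping parts with the origin at the bottom-left of its bounding rectangle.
Bottom flange: 16 × 3, A = 48 cm², y = 1.5 cm, Ī = 36 cm⁴.
Web: 1 × 23, A = 23 cm², y = 14.5 cm, Ī = 1013.9 cm⁴.
Top flange: 16 × 3, A = 48 cm², y = 27.5 cm, Ī = 36 cm⁴.
By symmetry the centroid is at mid-height, ȳ = 14.5 cm.
Transfer each piece to the horizontal centroidal axis using Ī + A·d² with d = y − 14.5:
  bottom flange: d = -13 cm → contributes +8 148 cm⁴
  web: d = 0 cm → contributes +1013.9 cm⁴
  top flange: d = 13 cm → contributes +8 148 cm⁴
Total I = 17 310 cm⁴.

Ix ≈ 1.73 × 10⁴ cm⁴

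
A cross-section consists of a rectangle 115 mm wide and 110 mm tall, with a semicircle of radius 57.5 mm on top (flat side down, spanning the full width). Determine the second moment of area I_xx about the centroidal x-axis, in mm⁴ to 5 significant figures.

Treat the section as a set of non-overlapping primitives; coordinates are from the bounding-box lower-left.
Rectangular body: 115 × 110, A = 12 650 mm², y = 55 mm, Ī = 12 755 417 mm⁴.
Semicircular cap: semicircle r = 57.5, A = 5193.445 mm², y = 134.4038 mm, Ī = 1 199 785 mm⁴.
Centroid: ȳ = ΣA·y / ΣA = 78.11096 mm.
Transfer each piece to the centroidal x-axis using Ī + A·d² with d = y − 78.11096:
  rectangular body: d = -23.11096 mm → contributes +19 511 988 mm⁴
  semicircular cap: d = 56.2928 mm → contributes +17 657 188 mm⁴
Total I = 37 169 176 mm⁴.

I_xx ≈ 3.7169 × 10⁷ mm⁴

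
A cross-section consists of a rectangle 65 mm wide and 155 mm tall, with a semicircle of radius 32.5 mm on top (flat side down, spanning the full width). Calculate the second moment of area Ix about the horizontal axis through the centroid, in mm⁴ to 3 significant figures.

Decompose the section into non-overlapping parts with the origin at the bottom-left of its bounding rectangle.
Rectangular body: 65 × 155, A = 10 075 mm², y = 77.5 mm, Ī = 20 170 990 mm⁴.
Semicircular cap: semicircle r = 32.5, A = 1659.2 mm², y = 168.79 mm, Ī = 122 452 mm⁴.
Centroid: ȳ = ΣA·y / ΣA = 90.408 mm.
Transfer each piece to the horizontal axis through the centroid using Ī + A·d² with d = y − 90.408:
  rectangular body: d = -12.908 mm → contributes +21 849 769 mm⁴
  semicircular cap: d = 78.385 mm → contributes +10 316 630 mm⁴
Total I = 32 166 399 mm⁴.

Ix ≈ 3.22 × 10⁷ mm⁴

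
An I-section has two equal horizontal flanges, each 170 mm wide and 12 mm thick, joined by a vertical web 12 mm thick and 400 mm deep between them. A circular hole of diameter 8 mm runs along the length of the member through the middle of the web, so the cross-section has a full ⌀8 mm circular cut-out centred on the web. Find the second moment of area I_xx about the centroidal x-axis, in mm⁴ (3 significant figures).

I_xx ≈ 2.37 × 10⁸ mm⁴

Decompose the section into non-overlapping parts with the origin at the bottom-left of its bounding rectangle.
Bottom flange: 170 × 12, A = 2 040 mm², y = 6 mm, Ī = 24 480 mm⁴.
Web: 12 × 400, A = 4 800 mm², y = 212 mm, Ī = 64 000 000 mm⁴.
Top flange: 170 × 12, A = 2 040 mm², y = 418 mm, Ī = 24 480 mm⁴.
Hole (subtracted): ⌀8, A = 50.265 mm², y = 212 mm, Ī = 201.06 mm⁴.
By symmetry the centroid is at mid-height, ȳ = 212 mm.
Transfer each piece to the centroidal x-axis using Ī + A·d² with d = y − 212:
  bottom flange: d = -206 mm → contributes +86 593 920 mm⁴
  web: d = 0 mm → contributes +64 000 000 mm⁴
  top flange: d = 206 mm → contributes +86 593 920 mm⁴
  hole: d = 0 mm → contributes −201.06 mm⁴
Total I = 237 187 639 mm⁴.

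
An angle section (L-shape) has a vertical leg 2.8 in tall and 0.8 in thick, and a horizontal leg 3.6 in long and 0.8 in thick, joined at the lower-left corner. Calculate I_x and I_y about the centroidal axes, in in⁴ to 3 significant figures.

Split into non-overlapping primitives; take the origin at the lower-left of the bounding box.
Vertical leg: 0.8 × 2.8, A = 2.24 in², y = 1.4 in, Ī = 1.4635 in⁴.
Horizontal leg (remainder): 2.8 × 0.8, A = 2.24 in², y = 0.4 in, Ī = 0.11947 in⁴.
Centroid: ȳ = ΣA·y / ΣA = 0.9 in.
Transfer each piece to the centroidal x-axis using Ī + A·d² with d = y − 0.9:
  vertical leg: d = 0.5 in → contributes +2.0235 in⁴
  horizontal leg (remainder): d = -0.5 in → contributes +0.67947 in⁴
Total I = 2.7029 in⁴.
For the y-axis: x̄ = 1.3 in.
Repeating about the centroidal y-axis gives I_y = 5.2117 in⁴.

I_x ≈ 2.70 in⁴, I_y ≈ 5.21 in⁴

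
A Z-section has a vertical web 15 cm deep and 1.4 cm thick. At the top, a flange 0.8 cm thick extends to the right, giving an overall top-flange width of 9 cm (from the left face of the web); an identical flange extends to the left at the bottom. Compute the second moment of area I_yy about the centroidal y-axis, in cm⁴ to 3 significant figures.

I_yy ≈ 308 cm⁴

Break the section into simple shapes (no overlaps), measuring from the bottom-left corner of the bounding box.
Web: 1.4 × 15, A = 21 cm², x = 8.3 cm, Ī = 3.43 cm⁴.
Top flange (beyond web): 7.6 × 0.8, A = 6.08 cm², x = 12.8 cm, Ī = 29.265 cm⁴.
Bottom flange (beyond web): 7.6 × 0.8, A = 6.08 cm², x = 3.8 cm, Ī = 29.265 cm⁴.
Centroid: x̄ = ΣA·x / ΣA = 8.3 cm.
Transfer each piece to the centroidal y-axis using Ī + A·d² with d = x − 8.3:
  web: d = 0 cm → contributes +3.43 cm⁴
  top flange (beyond web): d = 4.5 cm → contributes +152.39 cm⁴
  bottom flange (beyond web): d = -4.5 cm → contributes +152.39 cm⁴
Total I = 308.2 cm⁴.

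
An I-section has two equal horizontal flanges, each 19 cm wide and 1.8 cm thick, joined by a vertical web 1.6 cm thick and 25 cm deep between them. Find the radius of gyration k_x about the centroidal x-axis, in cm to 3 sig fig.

Break the section into simple shapes (no overlaps), measuring from the bottom-left corner of the bounding box.
Bottom flange: 19 × 1.8, A = 34.2 cm², y = 0.9 cm, Ī = 9.234 cm⁴.
Web: 1.6 × 25, A = 40 cm², y = 14.3 cm, Ī = 2083.3 cm⁴.
Top flange: 19 × 1.8, A = 34.2 cm², y = 27.7 cm, Ī = 9.234 cm⁴.
By symmetry the centroid is at mid-height, ȳ = 14.3 cm.
Transfer each piece to the centroidal x-axis using Ī + A·d² with d = y − 14.3:
  bottom flange: d = -13.4 cm → contributes +6150.2 cm⁴
  web: d = 0 cm → contributes +2083.3 cm⁴
  top flange: d = 13.4 cm → contributes +6150.2 cm⁴
Total I = 14 384 cm⁴.
Radius of gyration: k = √(I/A) = √(14 384 / 108.4) = 11.519 cm.

k_x ≈ 11.5 cm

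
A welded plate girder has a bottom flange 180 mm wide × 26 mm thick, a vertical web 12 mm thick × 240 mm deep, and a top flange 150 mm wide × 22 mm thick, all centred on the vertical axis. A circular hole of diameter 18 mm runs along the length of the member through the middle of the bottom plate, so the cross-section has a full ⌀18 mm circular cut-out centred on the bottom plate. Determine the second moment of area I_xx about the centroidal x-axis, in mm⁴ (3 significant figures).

Decompose the section into non-overlapping parts with the origin at the bottom-left of its bounding rectangle.
Bottom plate: 180 × 26, A = 4 680 mm², y = 13 mm, Ī = 263 640 mm⁴.
Web plate: 12 × 240, A = 2 880 mm², y = 146 mm, Ī = 13 824 000 mm⁴.
Top plate: 150 × 22, A = 3 300 mm², y = 277 mm, Ī = 133 100 mm⁴.
Hole (subtracted): ⌀18, A = 254.47 mm², y = 13 mm, Ī = 5 153 mm⁴.
Centroid: ȳ = ΣA·y / ΣA = 131.26 mm.
Transfer each piece to the centroidal x-axis using Ī + A·d² with d = y − 131.26:
  bottom plate: d = -118.26 mm → contributes +65 718 562 mm⁴
  web plate: d = 14.737 mm → contributes +14 449 491 mm⁴
  top plate: d = 145.74 mm → contributes +70 222 875 mm⁴
  hole: d = -118.26 mm → contributes −3 564 181 mm⁴
Total I = 146 826 748 mm⁴.

I_xx ≈ 1.47 × 10⁸ mm⁴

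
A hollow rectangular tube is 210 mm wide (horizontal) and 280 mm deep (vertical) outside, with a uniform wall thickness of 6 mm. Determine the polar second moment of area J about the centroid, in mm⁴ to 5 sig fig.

J ≈ 1.0928 × 10⁸ mm⁴

Break the section into simple shapes (no overlaps), measuring from the bottom-left corner of the bounding box.
Outer rectangle: 210 × 280, A = 58 800 mm², y = 140 mm, Ī = 384 160 000 mm⁴.
Inner void (subtracted): 198 × 268, A = 53 064 mm², y = 140 mm, Ī = 317 605 728 mm⁴.
By symmetry the centroid is at mid-height, ȳ = 140 mm.
All pieces are centred on the centroidal x-axis, so I = ΣĪ (holes subtracted) = 66 554 272 mm⁴.
Repeating about the centroidal y-axis gives I_y = 42 729 912 mm⁴.
Polar second moment: J = I_x + I_y = 109 284 184 mm⁴.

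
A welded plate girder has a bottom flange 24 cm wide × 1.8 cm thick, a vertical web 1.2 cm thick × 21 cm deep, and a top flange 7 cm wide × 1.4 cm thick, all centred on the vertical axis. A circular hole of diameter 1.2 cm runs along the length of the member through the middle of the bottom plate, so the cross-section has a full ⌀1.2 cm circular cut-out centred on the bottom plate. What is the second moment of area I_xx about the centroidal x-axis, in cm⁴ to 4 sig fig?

Break the section into simple shapes (no overlaps), measuring from the bottom-left corner of the bounding box.
Bottom plate: 24 × 1.8, A = 43.2 cm², y = 0.9 cm, Ī = 11.664 cm⁴.
Web plate: 1.2 × 21, A = 25.2 cm², y = 12.3 cm, Ī = 926.1 cm⁴.
Top plate: 7 × 1.4, A = 9.8 cm², y = 23.5 cm, Ī = 1.60067 cm⁴.
Hole (subtracted): ⌀1.2, A = 1.13097 cm², y = 0.9 cm, Ī = 0.101788 cm⁴.
Centroid: ȳ = ΣA·y / ΣA = 7.50135 cm.
Transfer each piece to the centroidal x-axis using Ī + A·d² with d = y − 7.50135:
  bottom plate: d = -6.60135 cm → contributes +1894.23 cm⁴
  web plate: d = 4.79865 cm → contributes +1506.38 cm⁴
  top plate: d = 15.9986 cm → contributes +2509.98 cm⁴
  hole: d = -6.60135 cm → contributes −49.3872 cm⁴
Total I = 5861.2 cm⁴.

I_xx ≈ 5861 cm⁴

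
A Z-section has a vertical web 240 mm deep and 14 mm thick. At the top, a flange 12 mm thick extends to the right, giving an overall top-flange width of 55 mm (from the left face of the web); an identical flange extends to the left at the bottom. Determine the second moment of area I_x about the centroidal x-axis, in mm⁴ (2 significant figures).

Split into non-overlapping primitives; take the origin at the lower-left of the bounding box.
Web: 14 × 240, A = 3 360 mm², y = 120 mm, Ī = 16 128 000 mm⁴.
Top flange (beyond web): 41 × 12, A = 492 mm², y = 234 mm, Ī = 5 904 mm⁴.
Bottom flange (beyond web): 41 × 12, A = 492 mm², y = 6 mm, Ī = 5 904 mm⁴.
Centroid: ȳ = ΣA·y / ΣA = 120 mm.
Transfer each piece to the centroidal x-axis using Ī + A·d² with d = y − 120:
  web: d = 0 mm → contributes +16 128 000 mm⁴
  top flange (beyond web): d = 114 mm → contributes +6 399 936 mm⁴
  bottom flange (beyond web): d = -114 mm → contributes +6 399 936 mm⁴
Total I = 28 927 872 mm⁴.

I_x ≈ 2.9 × 10⁷ mm⁴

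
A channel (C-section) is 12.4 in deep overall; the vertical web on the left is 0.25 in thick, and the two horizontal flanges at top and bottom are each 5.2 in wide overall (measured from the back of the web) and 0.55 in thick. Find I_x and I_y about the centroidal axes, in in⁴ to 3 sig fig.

I_x ≈ 231 in⁴, I_y ≈ 24.5 in⁴

Decompose the section into non-overlapping parts with the origin at the bottom-left of its bounding rectangle.
Web: 0.25 × 12.4, A = 3.1 in², y = 6.2 in, Ī = 39.721 in⁴.
Top flange (beyond web): 4.95 × 0.55, A = 2.7225 in², y = 12.125 in, Ī = 0.06863 in⁴.
Bottom flange (beyond web): 4.95 × 0.55, A = 2.7225 in², y = 0.275 in, Ī = 0.06863 in⁴.
By symmetry the centroid is at mid-height, ȳ = 6.2 in.
Transfer each piece to the centroidal x-axis using Ī + A·d² with d = y − 6.2:
  web: d = 0 in → contributes +39.721 in⁴
  top flange (beyond web): d = 5.925 in → contributes +95.644 in⁴
  bottom flange (beyond web): d = -5.925 in → contributes +95.644 in⁴
Total I = 231.01 in⁴.
For the y-axis: x̄ = 1.7818 in.
Repeating about the centroidal y-axis gives I_y = 24.488 in⁴.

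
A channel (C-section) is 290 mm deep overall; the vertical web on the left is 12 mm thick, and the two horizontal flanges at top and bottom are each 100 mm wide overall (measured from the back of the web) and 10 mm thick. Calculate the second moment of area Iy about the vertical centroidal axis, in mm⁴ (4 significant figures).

Iy ≈ 4.100 × 10⁶ mm⁴

Break the section into simple shapes (no overlaps), measuring from the bottom-left corner of the bounding box.
Web: 12 × 290, A = 3 480 mm², x = 6 mm, Ī = 41 760 mm⁴.
Top flange (beyond web): 88 × 10, A = 880 mm², x = 56 mm, Ī = 567 893 mm⁴.
Bottom flange (beyond web): 88 × 10, A = 880 mm², x = 56 mm, Ī = 567 893 mm⁴.
Centroid: x̄ = ΣA·x / ΣA = 22.7939 mm.
Transfer each piece to the vertical centroidal axis using Ī + A·d² with d = x − 22.7939:
  web: d = -16.7939 mm → contributes +1 023 241 mm⁴
  top flange (beyond web): d = 33.2061 mm → contributes +1 538 221 mm⁴
  bottom flange (beyond web): d = 33.2061 mm → contributes +1 538 221 mm⁴
Total I = 4 099 684 mm⁴.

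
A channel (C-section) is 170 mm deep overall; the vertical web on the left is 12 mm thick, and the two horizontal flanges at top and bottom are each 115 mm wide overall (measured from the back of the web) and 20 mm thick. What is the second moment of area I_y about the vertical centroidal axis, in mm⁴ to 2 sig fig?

Treat the section as a set of non-overlapping primitives; coordinates are from the bounding-box lower-left.
Web: 12 × 170, A = 2 040 mm², x = 6 mm, Ī = 24 480 mm⁴.
Top flange (beyond web): 103 × 20, A = 2 060 mm², x = 63.5 mm, Ī = 1 821 212 mm⁴.
Bottom flange (beyond web): 103 × 20, A = 2 060 mm², x = 63.5 mm, Ī = 1 821 212 mm⁴.
Centroid: x̄ = ΣA·x / ΣA = 44.46 mm.
Transfer each piece to the vertical centroidal axis using Ī + A·d² with d = x − 44.46:
  web: d = -38.46 mm → contributes +3 041 644 mm⁴
  top flange (beyond web): d = 19.04 mm → contributes +2 568 179 mm⁴
  bottom flange (beyond web): d = 19.04 mm → contributes +2 568 179 mm⁴
Total I = 8 178 002 mm⁴.

I_y ≈ 8.2 × 10⁶ mm⁴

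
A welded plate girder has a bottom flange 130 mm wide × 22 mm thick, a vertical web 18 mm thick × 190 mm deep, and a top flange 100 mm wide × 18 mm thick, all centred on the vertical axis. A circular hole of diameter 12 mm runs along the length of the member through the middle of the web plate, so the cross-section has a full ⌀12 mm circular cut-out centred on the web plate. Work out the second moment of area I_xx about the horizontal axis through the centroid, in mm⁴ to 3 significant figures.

I_xx ≈ 6.04 × 10⁷ mm⁴

Break the section into simple shapes (no overlaps), measuring from the bottom-left corner of the bounding box.
Bottom plate: 130 × 22, A = 2 860 mm², y = 11 mm, Ī = 115 353 mm⁴.
Web plate: 18 × 190, A = 3 420 mm², y = 117 mm, Ī = 10 288 500 mm⁴.
Top plate: 100 × 18, A = 1 800 mm², y = 221 mm, Ī = 48 600 mm⁴.
Hole (subtracted): ⌀12, A = 113.1 mm², y = 117 mm, Ī = 1017.9 mm⁴.
Centroid: ȳ = ΣA·y / ΣA = 102.44 mm.
Transfer each piece to the horizontal axis through the centroid using Ī + A·d² with d = y − 102.44:
  bottom plate: d = -91.445 mm → contributes +24 031 097 mm⁴
  web plate: d = 14.555 mm → contributes +11 013 042 mm⁴
  top plate: d = 118.56 mm → contributes +25 348 211 mm⁴
  hole: d = 14.555 mm → contributes −24 978 mm⁴
Total I = 60 367 372 mm⁴.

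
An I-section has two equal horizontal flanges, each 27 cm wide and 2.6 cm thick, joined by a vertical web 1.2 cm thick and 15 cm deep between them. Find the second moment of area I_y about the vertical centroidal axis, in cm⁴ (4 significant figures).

Split into non-overlapping primitives; take the origin at the lower-left of the bounding box.
Bottom flange: 27 × 2.6, A = 70.2 cm², x = 13.5 cm, Ī = 4264.65 cm⁴.
Web: 1.2 × 15, A = 18 cm², x = 13.5 cm, Ī = 2.16 cm⁴.
Top flange: 27 × 2.6, A = 70.2 cm², x = 13.5 cm, Ī = 4264.65 cm⁴.
By symmetry the centroid is at mid-width, x̄ = 13.5 cm.
All pieces are centred on the vertical centroidal axis, so I = ΣĪ = 8531.46 cm⁴.

I_y ≈ 8531 cm⁴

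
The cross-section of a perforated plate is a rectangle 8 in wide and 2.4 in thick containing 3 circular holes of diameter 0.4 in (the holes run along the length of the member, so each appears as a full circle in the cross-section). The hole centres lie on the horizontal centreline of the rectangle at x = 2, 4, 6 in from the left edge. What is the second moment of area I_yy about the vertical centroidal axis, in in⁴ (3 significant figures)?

I_yy ≈ 101 in⁴

Break the section into simple shapes (no overlaps), measuring from the bottom-left corner of the bounding box.
Plate: 8 × 2.4, A = 19.2 in², x = 4 in, Ī = 102.4 in⁴.
Hole 1 (subtracted): ⌀0.4, A = 0.12566 in², x = 2 in, Ī = 0.0012566 in⁴.
Hole 2 (subtracted): ⌀0.4, A = 0.12566 in², x = 4 in, Ī = 0.0012566 in⁴.
Hole 3 (subtracted): ⌀0.4, A = 0.12566 in², x = 6 in, Ī = 0.0012566 in⁴.
By symmetry the centroid is at mid-width, x̄ = 4 in.
Transfer each piece to the vertical centroidal axis using Ī + A·d² with d = x − 4:
  plate: d = 0 in → contributes +102.4 in⁴
  hole 1: d = -2 in → contributes −0.50391 in⁴
  hole 2: d = 0 in → contributes −0.0012566 in⁴
  hole 3: d = 2 in → contributes −0.50391 in⁴
Total I = 101.39 in⁴.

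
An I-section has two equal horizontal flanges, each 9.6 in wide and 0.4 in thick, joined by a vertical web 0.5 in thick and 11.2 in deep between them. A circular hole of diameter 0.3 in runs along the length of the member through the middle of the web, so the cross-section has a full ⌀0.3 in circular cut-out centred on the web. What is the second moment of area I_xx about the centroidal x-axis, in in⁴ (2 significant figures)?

I_xx ≈ 320 in⁴

Treat the section as a set of non-overlapping primitives; coordinates are from the bounding-box lower-left.
Bottom flange: 9.6 × 0.4, A = 3.84 in², y = 0.2 in, Ī = 0.0512 in⁴.
Web: 0.5 × 11.2, A = 5.6 in², y = 6 in, Ī = 58.54 in⁴.
Top flange: 9.6 × 0.4, A = 3.84 in², y = 11.8 in, Ī = 0.0512 in⁴.
Hole (subtracted): ⌀0.3, A = 0.07069 in², y = 6 in, Ī = 0.0003976 in⁴.
By symmetry the centroid is at mid-height, ȳ = 6 in.
Transfer each piece to the centroidal x-axis using Ī + A·d² with d = y − 6:
  bottom flange: d = -5.8 in → contributes +129.2 in⁴
  web: d = 0 in → contributes +58.54 in⁴
  top flange: d = 5.8 in → contributes +129.2 in⁴
  hole: d = 0 in → contributes −0.0003976 in⁴
Total I = 317 in⁴.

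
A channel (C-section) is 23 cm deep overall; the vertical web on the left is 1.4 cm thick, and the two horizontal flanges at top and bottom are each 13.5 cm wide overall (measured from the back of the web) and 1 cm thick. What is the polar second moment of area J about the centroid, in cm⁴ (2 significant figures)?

J ≈ 5300 cm⁴

Decompose the section into non-overlapping parts with the origin at the bottom-left of its bounding rectangle.
Web: 1.4 × 23, A = 32.2 cm², y = 11.5 cm, Ī = 1 419 cm⁴.
Top flange (beyond web): 12.1 × 1, A = 12.1 cm², y = 22.5 cm, Ī = 1.008 cm⁴.
Bottom flange (beyond web): 12.1 × 1, A = 12.1 cm², y = 0.5 cm, Ī = 1.008 cm⁴.
By symmetry the centroid is at mid-height, ȳ = 11.5 cm.
Transfer each piece to the centroidal x-axis using Ī + A·d² with d = y − 11.5:
  web: d = 0 cm → contributes +1 419 cm⁴
  top flange (beyond web): d = 11 cm → contributes +1 465 cm⁴
  bottom flange (beyond web): d = -11 cm → contributes +1 465 cm⁴
Total I = 4 350 cm⁴.
For the y-axis: x̄ = 3.596 cm.
Repeating about the centroidal y-axis gives I_y = 930 cm⁴.
Polar second moment: J = I_x + I_y = 5 280 cm⁴.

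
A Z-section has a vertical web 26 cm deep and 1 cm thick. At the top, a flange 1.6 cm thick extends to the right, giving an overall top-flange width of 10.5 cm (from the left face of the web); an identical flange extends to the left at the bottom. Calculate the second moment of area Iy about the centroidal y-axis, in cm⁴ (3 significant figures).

Iy ≈ 1070 cm⁴

Decompose the section into non-overlapping parts with the origin at the bottom-left of its bounding rectangle.
Web: 1 × 26, A = 26 cm², x = 10 cm, Ī = 2.1667 cm⁴.
Top flange (beyond web): 9.5 × 1.6, A = 15.2 cm², x = 15.25 cm, Ī = 114.32 cm⁴.
Bottom flange (beyond web): 9.5 × 1.6, A = 15.2 cm², x = 4.75 cm, Ī = 114.32 cm⁴.
Centroid: x̄ = ΣA·x / ΣA = 10 cm.
Transfer each piece to the centroidal y-axis using Ī + A·d² with d = x − 10:
  web: d = 0 cm → contributes +2.1667 cm⁴
  top flange (beyond web): d = 5.25 cm → contributes +533.27 cm⁴
  bottom flange (beyond web): d = -5.25 cm → contributes +533.27 cm⁴
Total I = 1068.7 cm⁴.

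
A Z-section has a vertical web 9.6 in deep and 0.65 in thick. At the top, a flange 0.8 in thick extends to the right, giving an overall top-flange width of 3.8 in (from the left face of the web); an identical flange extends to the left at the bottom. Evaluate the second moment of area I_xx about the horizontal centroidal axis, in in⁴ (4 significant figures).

I_xx ≈ 145.8 in⁴

Split into non-overlapping primitives; take the origin at the lower-left of the bounding box.
Web: 0.65 × 9.6, A = 6.24 in², y = 4.8 in, Ī = 47.9232 in⁴.
Top flange (beyond web): 3.15 × 0.8, A = 2.52 in², y = 9.2 in, Ī = 0.1344 in⁴.
Bottom flange (beyond web): 3.15 × 0.8, A = 2.52 in², y = 0.4 in, Ī = 0.1344 in⁴.
Centroid: ȳ = ΣA·y / ΣA = 4.8 in.
Transfer each piece to the horizontal centroidal axis using Ī + A·d² with d = y − 4.8:
  web: d = 0 in → contributes +47.9232 in⁴
  top flange (beyond web): d = 4.4 in → contributes +48.9216 in⁴
  bottom flange (beyond web): d = -4.4 in → contributes +48.9216 in⁴
Total I = 145.766 in⁴.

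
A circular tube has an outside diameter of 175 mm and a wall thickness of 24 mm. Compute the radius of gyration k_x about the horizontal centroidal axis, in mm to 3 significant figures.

k_x ≈ 54.1 mm

Decompose the section into non-overlapping parts with the origin at the bottom-left of its bounding rectangle.
Outer circle: ⌀175, A = 24 053 mm², y = 87.5 mm, Ī = 46 038 598 mm⁴.
Bore (subtracted): ⌀127, A = 12 668 mm², y = 87.5 mm, Ī = 12 769 820 mm⁴.
By symmetry the centroid is at mid-height, ȳ = 87.5 mm.
All pieces are centred on the horizontal centroidal axis, so I = ΣĪ (holes subtracted) = 33 268 778 mm⁴.
Radius of gyration: k = √(I/A) = √(33 268 778 / 11 385) = 54.057 mm.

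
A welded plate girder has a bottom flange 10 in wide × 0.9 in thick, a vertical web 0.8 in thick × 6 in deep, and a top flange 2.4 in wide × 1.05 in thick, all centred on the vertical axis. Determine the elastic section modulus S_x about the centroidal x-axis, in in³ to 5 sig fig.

S_x ≈ 22.847 in³

Split into non-overlapping primitives; take the origin at the lower-left of the bounding box.
Bottom plate: 10 × 0.9, A = 9 in², y = 0.45 in, Ī = 0.6075 in⁴.
Web plate: 0.8 × 6, A = 4.8 in², y = 3.9 in, Ī = 14.4 in⁴.
Top plate: 2.4 × 1.05, A = 2.52 in², y = 7.425 in, Ī = 0.231525 in⁴.
Centroid: ȳ = ΣA·y / ΣA = 2.541728 in.
Transfer each piece to the centroidal x-axis using Ī + A·d² with d = y − 2.541728:
  bottom plate: d = -2.091728 in → contributes +39.98543 in⁴
  web plate: d = 1.358272 in → contributes +23.25553 in⁴
  top plate: d = 4.883272 in → contributes +60.32432 in⁴
Total I = 123.5653 in⁴.
Extreme fibre distance c = 5.408272 in; S = I/c = 22.84746 in³.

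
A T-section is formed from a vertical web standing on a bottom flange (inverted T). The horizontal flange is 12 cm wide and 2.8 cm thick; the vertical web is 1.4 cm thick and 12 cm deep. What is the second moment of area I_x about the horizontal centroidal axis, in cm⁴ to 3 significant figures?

I_x ≈ 837 cm⁴

Decompose the section into non-overlapping parts with the origin at the bottom-left of its bounding rectangle.
Flange: 12 × 2.8, A = 33.6 cm², y = 1.4 cm, Ī = 21.952 cm⁴.
Web: 1.4 × 12, A = 16.8 cm², y = 8.8 cm, Ī = 201.6 cm⁴.
Centroid: ȳ = ΣA·y / ΣA = 3.8667 cm.
Transfer each piece to the horizontal centroidal axis using Ī + A·d² with d = y − 3.8667:
  flange: d = -2.4667 cm → contributes +226.39 cm⁴
  web: d = 4.9333 cm → contributes +610.47 cm⁴
Total I = 836.86 cm⁴.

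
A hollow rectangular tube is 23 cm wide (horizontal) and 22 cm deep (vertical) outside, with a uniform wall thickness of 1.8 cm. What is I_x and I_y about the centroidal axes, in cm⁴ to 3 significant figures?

Split into non-overlapping primitives; take the origin at the lower-left of the bounding box.
Outer rectangle: 23 × 22, A = 506 cm², y = 11 cm, Ī = 20 409 cm⁴.
Inner void (subtracted): 19.4 × 18.4, A = 356.96 cm², y = 11 cm, Ī = 10 071 cm⁴.
By symmetry the centroid is at mid-height, ȳ = 11 cm.
All pieces are centred on the centroidal x-axis, so I = ΣĪ (holes subtracted) = 10 338 cm⁴.
Repeating about the centroidal y-axis gives I_y = 11 111 cm⁴.

I_x ≈ 1.03 × 10⁴ cm⁴, I_y ≈ 1.11 × 10⁴ cm⁴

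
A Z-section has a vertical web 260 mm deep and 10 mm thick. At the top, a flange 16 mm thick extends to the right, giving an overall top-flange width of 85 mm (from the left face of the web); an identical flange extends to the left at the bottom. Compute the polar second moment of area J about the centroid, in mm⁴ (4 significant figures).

Treat the section as a set of non-overlapping primitives; coordinates are from the bounding-box lower-left.
Web: 10 × 260, A = 2 600 mm², y = 130 mm, Ī = 14 646 667 mm⁴.
Top flange (beyond web): 75 × 16, A = 1 200 mm², y = 252 mm, Ī = 25 600 mm⁴.
Bottom flange (beyond web): 75 × 16, A = 1 200 mm², y = 8 mm, Ī = 25 600 mm⁴.
Centroid: ȳ = ΣA·y / ΣA = 130 mm.
Transfer each piece to the centroidal x-axis using Ī + A·d² with d = y − 130:
  web: d = 0 mm → contributes +14 646 667 mm⁴
  top flange (beyond web): d = 122 mm → contributes +17 886 400 mm⁴
  bottom flange (beyond web): d = -122 mm → contributes +17 886 400 mm⁴
Total I = 50 419 467 mm⁴.
For the y-axis: x̄ = 80 mm.
Repeating about the centroidal y-axis gives I_y = 5 481 667 mm⁴.
Polar second moment: J = I_x + I_y = 55 901 133 mm⁴.

J ≈ 5.590 × 10⁷ mm⁴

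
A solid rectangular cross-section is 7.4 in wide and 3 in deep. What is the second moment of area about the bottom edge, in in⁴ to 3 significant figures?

The section: 7.4 × 3, A = 22.2 in², y = 1.5 in, Ī = 16.65 in⁴.
Transfer it to a horizontal axis along the bottom face using Ī + A·d² with d = y − 0:
  the section: d = 1.5 in → contributes +66.6 in⁴
Total I = 66.6 in⁴.

I_base ≈ 66.6 in⁴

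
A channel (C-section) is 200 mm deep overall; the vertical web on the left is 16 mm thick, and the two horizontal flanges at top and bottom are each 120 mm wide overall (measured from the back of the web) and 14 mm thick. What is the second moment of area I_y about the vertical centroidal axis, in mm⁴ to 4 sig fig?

Decompose the section into non-overlapping parts with the origin at the bottom-left of its bounding rectangle.
Web: 16 × 200, A = 3 200 mm², x = 8 mm, Ī = 68266.7 mm⁴.
Top flange (beyond web): 104 × 14, A = 1 456 mm², x = 68 mm, Ī = 1 312 341 mm⁴.
Bottom flange (beyond web): 104 × 14, A = 1 456 mm², x = 68 mm, Ī = 1 312 341 mm⁴.
Centroid: x̄ = ΣA·x / ΣA = 36.5864 mm.
Transfer each piece to the vertical centroidal axis using Ī + A·d² with d = x − 36.5864:
  web: d = -28.5864 mm → contributes +2 683 248 mm⁴
  top flange (beyond web): d = 31.4136 mm → contributes +2 749 144 mm⁴
  bottom flange (beyond web): d = 31.4136 mm → contributes +2 749 144 mm⁴
Total I = 8 181 536 mm⁴.

I_y ≈ 8.182 × 10⁶ mm⁴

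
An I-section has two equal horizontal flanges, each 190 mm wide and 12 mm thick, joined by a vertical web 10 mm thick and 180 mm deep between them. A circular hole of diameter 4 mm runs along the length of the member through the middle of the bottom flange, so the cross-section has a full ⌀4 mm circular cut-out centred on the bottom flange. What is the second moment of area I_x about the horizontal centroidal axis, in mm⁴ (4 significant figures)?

Split into non-overlapping primitives; take the origin at the lower-left of the bounding box.
Bottom flange: 190 × 12, A = 2 280 mm², y = 6 mm, Ī = 27 360 mm⁴.
Web: 10 × 180, A = 1 800 mm², y = 102 mm, Ī = 4 860 000 mm⁴.
Top flange: 190 × 12, A = 2 280 mm², y = 198 mm, Ī = 27 360 mm⁴.
Hole (subtracted): ⌀4, A = 12.5664 mm², y = 6 mm, Ī = 12.5664 mm⁴.
Centroid: ȳ = ΣA·y / ΣA = 102.19 mm.
Transfer each piece to the horizontal centroidal axis using Ī + A·d² with d = y − 102.19:
  bottom flange: d = -96.1901 mm → contributes +21 123 122 mm⁴
  web: d = -0.190057 mm → contributes +4 860 065 mm⁴
  top flange: d = 95.8099 mm → contributes +20 956 723 mm⁴
  hole: d = -96.1901 mm → contributes −116 283 mm⁴
Total I = 46 823 626 mm⁴.

I_x ≈ 4.682 × 10⁷ mm⁴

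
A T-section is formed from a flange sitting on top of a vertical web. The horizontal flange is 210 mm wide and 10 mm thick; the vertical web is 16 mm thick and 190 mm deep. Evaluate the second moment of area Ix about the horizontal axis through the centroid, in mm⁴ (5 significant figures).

Treat the section as a set of non-overlapping primitives; coordinates are from the bounding-box lower-left.
Flange: 210 × 10, A = 2 100 mm², y = 195 mm, Ī = 17 500 mm⁴.
Web: 16 × 190, A = 3 040 mm², y = 95 mm, Ī = 9 145 333 mm⁴.
Centroid: ȳ = ΣA·y / ΣA = 135.856 mm.
Transfer each piece to the horizontal axis through the centroid using Ī + A·d² with d = y − 135.856:
  flange: d = 59.14397 mm → contributes +7 363 319 mm⁴
  web: d = -40.85603 mm → contributes +14 219 748 mm⁴
Total I = 21 583 067 mm⁴.

Ix ≈ 2.1583 × 10⁷ mm⁴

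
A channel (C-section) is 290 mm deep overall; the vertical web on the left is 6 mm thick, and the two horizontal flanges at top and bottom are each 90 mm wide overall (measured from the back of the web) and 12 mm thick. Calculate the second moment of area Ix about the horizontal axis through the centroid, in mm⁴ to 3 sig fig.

Ix ≈ 5.12 × 10⁷ mm⁴

Split into non-overlapping primitives; take the origin at the lower-left of the bounding box.
Web: 6 × 290, A = 1 740 mm², y = 145 mm, Ī = 12 194 500 mm⁴.
Top flange (beyond web): 84 × 12, A = 1 008 mm², y = 284 mm, Ī = 12 096 mm⁴.
Bottom flange (beyond web): 84 × 12, A = 1 008 mm², y = 6 mm, Ī = 12 096 mm⁴.
By symmetry the centroid is at mid-height, ȳ = 145 mm.
Transfer each piece to the horizontal axis through the centroid using Ī + A·d² with d = y − 145:
  web: d = 0 mm → contributes +12 194 500 mm⁴
  top flange (beyond web): d = 139 mm → contributes +19 487 664 mm⁴
  bottom flange (beyond web): d = -139 mm → contributes +19 487 664 mm⁴
Total I = 51 169 828 mm⁴.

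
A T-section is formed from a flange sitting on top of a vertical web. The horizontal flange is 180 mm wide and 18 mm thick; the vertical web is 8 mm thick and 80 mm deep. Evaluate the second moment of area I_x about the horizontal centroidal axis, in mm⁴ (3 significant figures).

Split into non-overlapping primitives; take the origin at the lower-left of the bounding box.
Flange: 180 × 18, A = 3 240 mm², y = 89 mm, Ī = 87 480 mm⁴.
Web: 8 × 80, A = 640 mm², y = 40 mm, Ī = 341 333 mm⁴.
Centroid: ȳ = ΣA·y / ΣA = 80.918 mm.
Transfer each piece to the horizontal centroidal axis using Ī + A·d² with d = y − 80.918:
  flange: d = 8.0825 mm → contributes +299 138 mm⁴
  web: d = -40.918 mm → contributes +1 412 849 mm⁴
Total I = 1 711 987 mm⁴.

I_x ≈ 1.71 × 10⁶ mm⁴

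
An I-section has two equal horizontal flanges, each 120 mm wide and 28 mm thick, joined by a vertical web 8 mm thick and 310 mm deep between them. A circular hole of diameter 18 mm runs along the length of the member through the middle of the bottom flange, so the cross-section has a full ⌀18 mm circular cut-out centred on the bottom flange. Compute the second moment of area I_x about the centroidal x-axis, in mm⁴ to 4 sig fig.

Break the section into simple shapes (no overlaps), measuring from the bottom-left corner of the bounding box.
Bottom flange: 120 × 28, A = 3 360 mm², y = 14 mm, Ī = 219 520 mm⁴.
Web: 8 × 310, A = 2 480 mm², y = 183 mm, Ī = 19 860 667 mm⁴.
Top flange: 120 × 28, A = 3 360 mm², y = 352 mm, Ī = 219 520 mm⁴.
Hole (subtracted): ⌀18, A = 254.469 mm², y = 14 mm, Ī = 5 153 mm⁴.
Centroid: ȳ = ΣA·y / ΣA = 187.807 mm.
Transfer each piece to the centroidal x-axis using Ī + A·d² with d = y − 187.807:
  bottom flange: d = -173.807 mm → contributes +101 721 869 mm⁴
  web: d = -4.80746 mm → contributes +19 917 984 mm⁴
  top flange: d = 164.193 mm → contributes +90 802 402 mm⁴
  hole: d = -173.807 mm → contributes −7 692 415 mm⁴
Total I = 204 749 838 mm⁴.

I_x ≈ 2.047 × 10⁸ mm⁴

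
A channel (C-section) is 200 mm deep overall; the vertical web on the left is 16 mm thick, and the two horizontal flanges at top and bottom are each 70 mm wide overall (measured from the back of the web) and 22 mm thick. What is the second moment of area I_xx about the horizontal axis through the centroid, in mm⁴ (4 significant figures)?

Split into non-overlapping primitives; take the origin at the lower-left of the bounding box.
Web: 16 × 200, A = 3 200 mm², y = 100 mm, Ī = 10 666 667 mm⁴.
Top flange (beyond web): 54 × 22, A = 1 188 mm², y = 189 mm, Ī = 47 916 mm⁴.
Bottom flange (beyond web): 54 × 22, A = 1 188 mm², y = 11 mm, Ī = 47 916 mm⁴.
By symmetry the centroid is at mid-height, ȳ = 100 mm.
Transfer each piece to the horizontal axis through the centroid using Ī + A·d² with d = y − 100:
  web: d = 0 mm → contributes +10 666 667 mm⁴
  top flange (beyond web): d = 89 mm → contributes +9 458 064 mm⁴
  bottom flange (beyond web): d = -89 mm → contributes +9 458 064 mm⁴
Total I = 29 582 795 mm⁴.

I_xx ≈ 2.958 × 10⁷ mm⁴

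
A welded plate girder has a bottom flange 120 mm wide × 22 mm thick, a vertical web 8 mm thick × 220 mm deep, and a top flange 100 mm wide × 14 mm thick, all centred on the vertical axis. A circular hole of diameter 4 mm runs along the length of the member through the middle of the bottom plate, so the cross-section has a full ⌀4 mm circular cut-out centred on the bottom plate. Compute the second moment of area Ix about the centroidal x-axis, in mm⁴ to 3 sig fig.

Ix ≈ 6.08 × 10⁷ mm⁴

Decompose the section into non-overlapping parts with the origin at the bottom-left of its bounding rectangle.
Bottom plate: 120 × 22, A = 2 640 mm², y = 11 mm, Ī = 106 480 mm⁴.
Web plate: 8 × 220, A = 1 760 mm², y = 132 mm, Ī = 7 098 667 mm⁴.
Top plate: 100 × 14, A = 1 400 mm², y = 249 mm, Ī = 22 867 mm⁴.
Hole (subtracted): ⌀4, A = 12.566 mm², y = 11 mm, Ī = 12.566 mm⁴.
Centroid: ȳ = ΣA·y / ΣA = 105.37 mm.
Transfer each piece to the centroidal x-axis using Ī + A·d² with d = y − 105.37:
  bottom plate: d = -94.37 mm → contributes +23 617 510 mm⁴
  web plate: d = 26.63 mm → contributes +8 346 785 mm⁴
  top plate: d = 143.63 mm → contributes +28 904 282 mm⁴
  hole: d = -94.37 mm → contributes −111 925 mm⁴
Total I = 60 756 652 mm⁴.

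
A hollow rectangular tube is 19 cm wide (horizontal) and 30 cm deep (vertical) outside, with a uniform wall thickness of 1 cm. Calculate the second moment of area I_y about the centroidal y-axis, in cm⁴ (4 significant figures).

I_y ≈ 5684 cm⁴

Treat the section as a set of non-overlapping primitives; coordinates are from the bounding-box lower-left.
Outer rectangle: 19 × 30, A = 570 cm², x = 9.5 cm, Ī = 17147.5 cm⁴.
Inner void (subtracted): 17 × 28, A = 476 cm², x = 9.5 cm, Ī = 11463.7 cm⁴.
By symmetry the centroid is at mid-width, x̄ = 9.5 cm.
All pieces are centred on the centroidal y-axis, so I = ΣĪ (holes subtracted) = 5683.83 cm⁴.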